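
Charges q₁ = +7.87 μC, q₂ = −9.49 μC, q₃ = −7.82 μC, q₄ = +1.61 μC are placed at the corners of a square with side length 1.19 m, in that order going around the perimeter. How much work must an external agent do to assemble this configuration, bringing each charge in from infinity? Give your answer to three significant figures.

The work to assemble the configuration equals its total potential energy, U = Σ kqᵢqⱼ/rᵢⱼ over all pairs.
The four side pairs have separation 1.19 m and the two diagonal pairs 1.68 m.
Summing all 6 pair terms gives U = -0.413 J.

-0.413 J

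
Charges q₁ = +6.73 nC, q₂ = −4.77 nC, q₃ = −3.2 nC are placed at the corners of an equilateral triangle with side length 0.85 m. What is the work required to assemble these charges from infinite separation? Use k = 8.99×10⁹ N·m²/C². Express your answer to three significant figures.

-4.06×10⁻⁷ J

The work to assemble the configuration equals its total potential energy, U = Σ kqᵢqⱼ/rᵢⱼ over all pairs.
All three pair separations equal the side length, 0.850 m.
U = (-3.40×10⁻⁷) + (-2.28×10⁻⁷) + (1.61×10⁻⁷) = -4.06×10⁻⁷ J.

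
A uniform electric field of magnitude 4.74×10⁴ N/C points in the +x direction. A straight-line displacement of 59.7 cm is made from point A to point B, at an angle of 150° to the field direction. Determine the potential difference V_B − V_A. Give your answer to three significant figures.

2.45×10⁴ V

Only the component of displacement along E changes the potential: ΔV = −E·d·cosθ.
ΔV = −(4.74×10⁴ V/m)(0.597 m)cos150° = 2.45×10⁴ V.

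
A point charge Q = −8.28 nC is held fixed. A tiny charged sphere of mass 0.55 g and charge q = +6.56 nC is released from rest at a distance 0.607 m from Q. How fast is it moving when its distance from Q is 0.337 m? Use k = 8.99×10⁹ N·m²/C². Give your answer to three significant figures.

0.0484 m/s

Only the electrostatic force acts, so mechanical energy is conserved: ½mv² = U₁ − U₂ = kQq(1/r₁ − 1/r₂).
U₁ − U₂ = (8.99×10⁹ N·m²/C²)(-8.28×10⁻⁹ C)(6.56×10⁻⁹ C)(1/0.607 − 1/0.337) = 6.45×10⁻⁷ J.
v = √(2·6.45×10⁻⁷/5.50×10⁻⁴) = 0.0484 m/s.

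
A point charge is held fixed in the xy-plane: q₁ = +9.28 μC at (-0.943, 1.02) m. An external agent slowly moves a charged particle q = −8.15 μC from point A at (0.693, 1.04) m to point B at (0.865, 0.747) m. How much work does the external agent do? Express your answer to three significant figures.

0.0437 J

For quasistatic motion the external work equals the change in potential energy: W_ext = qΔV = q(V_B − V_A).
At A: distance to the source charge is 1.64 m; V_A = kq₁/r = 5.10×10⁴ V.
At B: distance to the source charge is 1.83 m; V_B = kq₁/r = 4.56×10⁴ V.
ΔV = V_B − V_A = -5360 V.
W_ext = qΔV = (-8.15×10⁻⁶ C)(-5360 V) = 0.0437 J.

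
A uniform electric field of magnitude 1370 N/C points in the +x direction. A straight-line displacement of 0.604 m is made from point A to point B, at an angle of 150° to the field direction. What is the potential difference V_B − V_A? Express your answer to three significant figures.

717 V

Only the component of displacement along E changes the potential: ΔV = −E·d·cosθ.
ΔV = −(1370 V/m)(0.604 m)cos150° = 717 V.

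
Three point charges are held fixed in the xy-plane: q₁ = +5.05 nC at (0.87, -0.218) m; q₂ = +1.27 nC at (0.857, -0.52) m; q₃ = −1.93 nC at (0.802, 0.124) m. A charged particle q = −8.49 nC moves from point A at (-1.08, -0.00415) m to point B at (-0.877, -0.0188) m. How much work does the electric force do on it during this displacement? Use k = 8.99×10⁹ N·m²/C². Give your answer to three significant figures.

1.87×10⁻⁸ J

The work done by the electric force is W_field = −ΔU = −q(V_B − V_A) = q(V_A − V_B).
At A: distances to the source charges are 1.96 m, 2.00 m, 1.89 m; V_A = Σ kqᵢ/rᵢ = 19.6 V.
At B: distances to the source charges are 1.76 m, 1.80 m, 1.69 m; V_B = Σ kqᵢ/rᵢ = 21.8 V.
ΔV = V_B − V_A = 2.21 V.
W_field = −qΔV = −(-8.49×10⁻⁹ C)(2.21 V) = 1.87×10⁻⁸ J.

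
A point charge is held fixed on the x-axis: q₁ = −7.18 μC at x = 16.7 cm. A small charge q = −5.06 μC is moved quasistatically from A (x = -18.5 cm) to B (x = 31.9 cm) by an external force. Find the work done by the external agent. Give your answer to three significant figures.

1.22 J

For quasistatic motion the external work equals the change in potential energy: W_ext = qΔV = q(V_B − V_A).
At A: distance to the source charge is 0.352 m; V_A = kq₁/r = -1.83×10⁵ V.
At B: distance to the source charge is 0.152 m; V_B = kq₁/r = -4.25×10⁵ V.
ΔV = V_B − V_A = -2.41×10⁵ V.
W_ext = qΔV = (-5.06×10⁻⁶ C)(-2.41×10⁵ V) = 1.22 J.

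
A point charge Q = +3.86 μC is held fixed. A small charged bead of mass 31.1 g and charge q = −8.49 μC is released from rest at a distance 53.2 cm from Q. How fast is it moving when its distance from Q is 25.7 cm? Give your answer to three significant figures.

6.17 m/s

Only the electrostatic force acts, so mechanical energy is conserved: ½mv² = U₁ − U₂ = kQq(1/r₁ − 1/r₂).
U₁ − U₂ = (8.99×10⁹ N·m²/C²)(3.86×10⁻⁶ C)(-8.49×10⁻⁶ C)(1/0.532 − 1/0.257) = 0.593 J.
v = √(2·0.593/0.0311) = 6.17 m/s.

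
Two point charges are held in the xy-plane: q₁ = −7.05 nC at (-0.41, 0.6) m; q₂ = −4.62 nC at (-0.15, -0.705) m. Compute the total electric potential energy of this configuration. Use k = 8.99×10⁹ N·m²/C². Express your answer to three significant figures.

The assembly work is the sum of pairwise potential energies, U = Σ_{i<j} kqᵢqⱼ/rᵢⱼ.
Pair separations: r₁₂ = 1.33 m.
U = (2.20×10⁻⁷) = 2.20×10⁻⁷ J.

2.20×10⁻⁷ J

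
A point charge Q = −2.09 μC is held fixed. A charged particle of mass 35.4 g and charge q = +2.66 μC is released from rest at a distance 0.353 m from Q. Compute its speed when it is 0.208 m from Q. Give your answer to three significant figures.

Only the electrostatic force acts, so mechanical energy is conserved: ½mv² = U₁ − U₂ = kQq(1/r₁ − 1/r₂).
U₁ − U₂ = (8.99×10⁹ N·m²/C²)(-2.09×10⁻⁶ C)(2.66×10⁻⁶ C)(1/0.353 − 1/0.208) = 0.0987 J.
v = √(2·0.0987/0.0354) = 2.36 m/s.

2.36 m/s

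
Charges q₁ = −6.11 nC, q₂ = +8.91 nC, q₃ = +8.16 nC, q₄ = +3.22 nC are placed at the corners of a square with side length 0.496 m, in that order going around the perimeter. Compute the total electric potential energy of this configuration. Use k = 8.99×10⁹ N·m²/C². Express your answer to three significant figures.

1.79×10⁻⁷ J

The work to assemble the configuration equals its total potential energy, U = Σ kqᵢqⱼ/rᵢⱼ over all pairs.
The four side pairs have separation 0.496 m and the two diagonal pairs 0.701 m.
Summing all 6 pair terms gives U = 1.79×10⁻⁷ J.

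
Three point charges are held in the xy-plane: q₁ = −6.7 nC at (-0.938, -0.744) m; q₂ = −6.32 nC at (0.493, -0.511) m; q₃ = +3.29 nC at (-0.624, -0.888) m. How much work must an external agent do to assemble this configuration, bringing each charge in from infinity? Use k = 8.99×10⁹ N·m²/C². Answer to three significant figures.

The work to assemble the configuration equals its total potential energy, U = Σ kqᵢqⱼ/rᵢⱼ over all pairs.
Pair separations: r₁₂ = 1.45 m, r₁₃ = 0.345 m, r₂₃ = 1.18 m.
U = (2.63×10⁻⁷) + (-5.74×10⁻⁷) + (-1.59×10⁻⁷) = -4.70×10⁻⁷ J.

-4.70×10⁻⁷ J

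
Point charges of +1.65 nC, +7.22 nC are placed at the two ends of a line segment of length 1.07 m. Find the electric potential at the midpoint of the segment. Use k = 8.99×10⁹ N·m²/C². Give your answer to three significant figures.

The total potential is the scalar sum of each charge's contribution, V = Σ kqᵢ/rᵢ.
Each charge is 0.535 m from the midpoint.
V = k[(1.65×10⁻⁹)/(0.535) + (7.22×10⁻⁹)/(0.535)] = 149 V.

149 V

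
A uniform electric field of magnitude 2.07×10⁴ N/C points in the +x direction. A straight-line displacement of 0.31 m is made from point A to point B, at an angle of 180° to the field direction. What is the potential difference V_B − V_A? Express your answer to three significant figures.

6420 V

Only the component of displacement along E changes the potential: ΔV = −E·d·cosθ.
ΔV = −(2.07×10⁴ V/m)(0.310 m)cos180° = 6420 V.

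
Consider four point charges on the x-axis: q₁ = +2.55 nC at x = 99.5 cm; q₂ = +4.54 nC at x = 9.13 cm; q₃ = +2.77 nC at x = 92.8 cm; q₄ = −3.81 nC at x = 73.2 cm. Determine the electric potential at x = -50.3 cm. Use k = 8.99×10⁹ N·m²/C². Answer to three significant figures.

The total potential is the scalar sum of each charge's contribution, V = Σ kqᵢ/rᵢ.
Distances from the field point to each charge: r₁ = 1.50 m, r₂ = 0.594 m, r₃ = 1.43 m, r₄ = 1.23 m.
V = k[(2.55×10⁻⁹)/(1.50) + (4.54×10⁻⁹)/(0.594) + (2.77×10⁻⁹)/(1.43) + (-3.81×10⁻⁹)/(1.23)] = 73.6 V.

73.6 V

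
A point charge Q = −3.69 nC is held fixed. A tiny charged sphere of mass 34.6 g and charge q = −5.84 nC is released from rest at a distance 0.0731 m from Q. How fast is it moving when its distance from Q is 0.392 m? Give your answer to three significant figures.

Only the electrostatic force acts, so mechanical energy is conserved: ½mv² = U₁ − U₂ = kQq(1/r₁ − 1/r₂).
U₁ − U₂ = (8.99×10⁹ N·m²/C²)(-3.69×10⁻⁹ C)(-5.84×10⁻⁹ C)(1/0.0731 − 1/0.392) = 2.16×10⁻⁶ J.
v = √(2·2.16×10⁻⁶/0.0346) = 0.0112 m/s.

0.0112 m/s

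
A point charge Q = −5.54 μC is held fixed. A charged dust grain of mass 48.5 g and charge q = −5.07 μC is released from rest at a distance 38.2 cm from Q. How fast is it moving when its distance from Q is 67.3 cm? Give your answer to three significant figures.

3.43 m/s

Only the electrostatic force acts, so mechanical energy is conserved: ½mv² = U₁ − U₂ = kQq(1/r₁ − 1/r₂).
U₁ − U₂ = (8.99×10⁹ N·m²/C²)(-5.54×10⁻⁶ C)(-5.07×10⁻⁶ C)(1/0.382 − 1/0.673) = 0.286 J.
v = √(2·0.286/0.0485) = 3.43 m/s.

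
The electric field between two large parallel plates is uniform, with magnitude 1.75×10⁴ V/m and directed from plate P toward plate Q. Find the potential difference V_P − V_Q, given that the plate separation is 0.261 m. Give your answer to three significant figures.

4570 V

In a uniform field, potential decreases in the direction of E: ΔV = −E·d for a displacement d parallel to E.
Going from Q to P is a displacement of 0.261 m opposite to the field, so V_P − V_Q = +Ed = 4570 V.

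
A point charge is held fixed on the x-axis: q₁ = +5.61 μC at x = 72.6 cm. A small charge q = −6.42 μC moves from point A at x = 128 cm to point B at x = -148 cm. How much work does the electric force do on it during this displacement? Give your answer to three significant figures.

The work done by the electric force is W_field = −ΔU = −q(V_B − V_A) = q(V_A − V_B).
At A: distance to the source charge is 0.554 m; V_A = kq₁/r = 9.10×10⁴ V.
At B: distance to the source charge is 2.21 m; V_B = kq₁/r = 2.29×10⁴ V.
ΔV = V_B − V_A = -6.82×10⁴ V.
W_field = −qΔV = −(-6.42×10⁻⁶ C)(-6.82×10⁴ V) = -0.438 J.

-0.438 J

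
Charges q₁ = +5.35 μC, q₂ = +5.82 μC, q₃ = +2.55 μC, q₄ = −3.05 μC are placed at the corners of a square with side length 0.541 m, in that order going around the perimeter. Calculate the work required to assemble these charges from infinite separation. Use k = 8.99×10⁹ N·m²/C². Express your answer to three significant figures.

The assembly work is the sum of pairwise potential energies, U = Σ_{i<j} kqᵢqⱼ/rᵢⱼ.
The four side pairs have separation 0.541 m and the two diagonal pairs 0.765 m.
Summing all 6 pair terms gives U = 0.315 J.

0.315 J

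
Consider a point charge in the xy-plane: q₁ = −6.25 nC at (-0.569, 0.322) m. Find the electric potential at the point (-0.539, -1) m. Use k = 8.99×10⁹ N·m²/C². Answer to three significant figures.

The total potential is the scalar sum of each charge's contribution, V = Σ kqᵢ/rᵢ.
Distances from the field point to each charge: r₁ = 1.32 m.
V = k[(-6.25×10⁻⁹)/(1.32)] = -42.5 V.

-42.5 V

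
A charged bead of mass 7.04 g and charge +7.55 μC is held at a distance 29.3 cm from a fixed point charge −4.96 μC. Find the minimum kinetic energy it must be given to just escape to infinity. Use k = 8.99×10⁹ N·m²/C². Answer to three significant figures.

1.15 J

To just escape, total mechanical energy must reach zero at infinity: ½mv²_min + U = 0, so ½mv²_min = −U = |kQq|/r.
|U| = |kQq|/r = (8.99×10⁹ N·m²/C²)(4.96×10⁻⁶)(7.55×10⁻⁶)/(0.293) = 1.15 J.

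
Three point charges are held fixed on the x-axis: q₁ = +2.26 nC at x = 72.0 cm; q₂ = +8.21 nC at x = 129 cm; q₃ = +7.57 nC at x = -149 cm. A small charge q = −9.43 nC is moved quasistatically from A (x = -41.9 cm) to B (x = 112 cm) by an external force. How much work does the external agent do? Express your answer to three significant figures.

For quasistatic motion the external work equals the change in potential energy: W_ext = qΔV = q(V_B − V_A).
At A: distances to the source charges are 1.14 m, 1.71 m, 1.07 m; V_A = Σ kqᵢ/rᵢ = 125 V.
At B: distances to the source charges are 0.400 m, 0.170 m, 2.61 m; V_B = Σ kqᵢ/rᵢ = 511 V.
ΔV = V_B − V_A = 386 V.
W_ext = qΔV = (-9.43×10⁻⁹ C)(386 V) = -3.64×10⁻⁶ J.

-3.64×10⁻⁶ J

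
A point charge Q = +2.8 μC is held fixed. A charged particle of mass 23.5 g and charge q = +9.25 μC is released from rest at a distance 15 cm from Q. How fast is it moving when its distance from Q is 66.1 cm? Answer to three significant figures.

10.1 m/s

Only the electrostatic force acts, so mechanical energy is conserved: ½mv² = U₁ − U₂ = kQq(1/r₁ − 1/r₂).
U₁ − U₂ = (8.99×10⁹ N·m²/C²)(2.80×10⁻⁶ C)(9.25×10⁻⁶ C)(1/0.150 − 1/0.661) = 1.20 J.
v = √(2·1.20/0.0235) = 10.1 m/s.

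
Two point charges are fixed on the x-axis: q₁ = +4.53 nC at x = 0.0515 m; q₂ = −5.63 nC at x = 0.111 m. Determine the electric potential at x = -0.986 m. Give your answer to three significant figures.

-6.89 V

Electric potential is a scalar, so the contributions from each charge add algebraically: V = Σ kqᵢ/rᵢ.
Distances from the field point to each charge: r₁ = 1.04 m, r₂ = 1.10 m.
V = k[(4.53×10⁻⁹)/(1.04) + (-5.63×10⁻⁹)/(1.10)] = -6.89 V.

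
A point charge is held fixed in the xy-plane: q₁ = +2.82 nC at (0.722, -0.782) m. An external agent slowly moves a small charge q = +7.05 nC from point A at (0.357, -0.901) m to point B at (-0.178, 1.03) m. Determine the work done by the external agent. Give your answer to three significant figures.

-3.77×10⁻⁷ J

For quasistatic motion the external work equals the change in potential energy: W_ext = qΔV = q(V_B − V_A).
At A: distance to the source charge is 0.384 m; V_A = kq₁/r = 66.0 V.
At B: distance to the source charge is 2.02 m; V_B = kq₁/r = 12.5 V.
ΔV = V_B − V_A = -53.5 V.
W_ext = qΔV = (7.05×10⁻⁹ C)(-53.5 V) = -3.77×10⁻⁷ J.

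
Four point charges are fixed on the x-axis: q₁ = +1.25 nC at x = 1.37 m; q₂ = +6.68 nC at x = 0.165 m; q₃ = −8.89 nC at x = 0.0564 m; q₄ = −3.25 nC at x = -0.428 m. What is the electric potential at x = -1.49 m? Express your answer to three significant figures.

Electric potential is a scalar, so the contributions from each charge add algebraically: V = Σ kqᵢ/rᵢ.
Distances from the field point to each charge: r₁ = 2.86 m, r₂ = 1.66 m, r₃ = 1.55 m, r₄ = 1.06 m.
V = k[(1.25×10⁻⁹)/(2.86) + (6.68×10⁻⁹)/(1.66) + (-8.89×10⁻⁹)/(1.55) + (-3.25×10⁻⁹)/(1.06)] = -39.0 V.

-39.0 V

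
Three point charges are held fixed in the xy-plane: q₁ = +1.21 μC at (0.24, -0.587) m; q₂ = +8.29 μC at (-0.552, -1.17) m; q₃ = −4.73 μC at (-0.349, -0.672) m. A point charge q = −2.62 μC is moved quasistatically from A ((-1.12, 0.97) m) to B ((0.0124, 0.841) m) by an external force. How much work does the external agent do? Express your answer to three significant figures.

For quasistatic motion the external work equals the change in potential energy: W_ext = qΔV = q(V_B − V_A).
At A: distances to the source charges are 2.07 m, 2.21 m, 1.81 m; V_A = Σ kqᵢ/rᵢ = 1.55×10⁴ V.
At B: distances to the source charges are 1.45 m, 2.09 m, 1.56 m; V_B = Σ kqᵢ/rᵢ = 1.59×10⁴ V.
ΔV = V_B − V_A = 387 V.
W_ext = qΔV = (-2.62×10⁻⁶ C)(387 V) = -1.01×10⁻³ J.

-1.01×10⁻³ J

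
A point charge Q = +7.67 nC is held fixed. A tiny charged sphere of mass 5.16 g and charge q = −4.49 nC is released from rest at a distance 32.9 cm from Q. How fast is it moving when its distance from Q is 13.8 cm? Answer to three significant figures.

0.0225 m/s

Only the electrostatic force acts, so mechanical energy is conserved: ½mv² = U₁ − U₂ = kQq(1/r₁ − 1/r₂).
U₁ − U₂ = (8.99×10⁹ N·m²/C²)(7.67×10⁻⁹ C)(-4.49×10⁻⁹ C)(1/0.329 − 1/0.138) = 1.30×10⁻⁶ J.
v = √(2·1.30×10⁻⁶/5.16×10⁻³) = 0.0225 m/s.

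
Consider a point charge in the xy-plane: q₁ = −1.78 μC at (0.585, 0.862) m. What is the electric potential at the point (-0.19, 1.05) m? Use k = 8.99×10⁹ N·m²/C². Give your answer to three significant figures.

-2.01×10⁴ V

Electric potential is a scalar, so the contributions from each charge add algebraically: V = Σ kqᵢ/rᵢ.
Distances from the field point to each charge: r₁ = 0.797 m.
V = k[(-1.78×10⁻⁶)/(0.797)] = -2.01×10⁴ V.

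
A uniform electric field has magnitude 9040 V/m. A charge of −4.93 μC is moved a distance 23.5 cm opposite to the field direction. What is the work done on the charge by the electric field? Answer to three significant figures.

The potential change for a displacement 23.5 cm opposite to the field direction is ΔV = +Ed = 2120 V.
W_field = −qΔV = 0.0105 J.

0.0105 J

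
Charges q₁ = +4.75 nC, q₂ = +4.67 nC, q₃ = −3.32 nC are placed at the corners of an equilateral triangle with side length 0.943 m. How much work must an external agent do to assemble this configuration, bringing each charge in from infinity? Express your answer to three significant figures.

-8.67×10⁻⁸ J

The assembly work is the sum of pairwise potential energies, U = Σ_{i<j} kqᵢqⱼ/rᵢⱼ.
All three pair separations equal the side length, 0.943 m.
U = (2.11×10⁻⁷) + (-1.50×10⁻⁷) + (-1.48×10⁻⁷) = -8.67×10⁻⁸ J.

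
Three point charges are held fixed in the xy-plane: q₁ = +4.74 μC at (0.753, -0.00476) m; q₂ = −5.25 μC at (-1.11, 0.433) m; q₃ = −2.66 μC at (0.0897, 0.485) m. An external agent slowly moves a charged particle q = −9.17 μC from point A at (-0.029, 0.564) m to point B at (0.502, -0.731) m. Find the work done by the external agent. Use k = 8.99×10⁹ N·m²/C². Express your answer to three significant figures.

For quasistatic motion the external work equals the change in potential energy: W_ext = qΔV = q(V_B − V_A).
At A: distances to the source charges are 0.967 m, 1.09 m, 0.143 m; V_A = Σ kqᵢ/rᵢ = -1.67×10⁵ V.
At B: distances to the source charges are 0.768 m, 1.99 m, 1.28 m; V_B = Σ kqᵢ/rᵢ = 1.31×10⁴ V.
ΔV = V_B − V_A = 1.80×10⁵ V.
W_ext = qΔV = (-9.17×10⁻⁶ C)(1.80×10⁵ V) = -1.65 J.

-1.65 J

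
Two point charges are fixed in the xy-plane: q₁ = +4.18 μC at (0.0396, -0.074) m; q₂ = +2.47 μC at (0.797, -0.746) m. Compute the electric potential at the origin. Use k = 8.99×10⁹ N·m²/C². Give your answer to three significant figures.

The total potential is the scalar sum of each charge's contribution, V = Σ kqᵢ/rᵢ.
Distances from the field point to each charge: r₁ = 0.0839 m, r₂ = 1.09 m.
V = k[(4.18×10⁻⁶)/(0.0839) + (2.47×10⁻⁶)/(1.09)] = 4.68×10⁵ V.

4.68×10⁵ V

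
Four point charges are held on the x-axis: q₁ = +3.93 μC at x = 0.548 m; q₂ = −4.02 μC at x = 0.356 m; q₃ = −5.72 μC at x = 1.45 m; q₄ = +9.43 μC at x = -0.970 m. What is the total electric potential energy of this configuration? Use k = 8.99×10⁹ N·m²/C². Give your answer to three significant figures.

-1.01 J

The assembly work is the sum of pairwise potential energies, U = Σ_{i<j} kqᵢqⱼ/rᵢⱼ.
Pair separations: r₁₂ = 0.192 m, r₁₃ = 0.902 m, r₁₄ = 1.52 m, r₂₃ = 1.09 m, r₂₄ = 1.33 m, r₃₄ = 2.42 m.
Summing all 6 pair terms gives U = -1.01 J.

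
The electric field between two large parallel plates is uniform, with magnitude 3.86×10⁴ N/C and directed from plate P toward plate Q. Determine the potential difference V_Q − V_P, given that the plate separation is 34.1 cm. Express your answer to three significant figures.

In a uniform field, potential decreases in the direction of E: ΔV = −E·d for a displacement d parallel to E.
Going from P to Q is a displacement of 34.1 cm along the field, so V_Q − V_P = −Ed = -1.32×10⁴ V.

-1.32×10⁴ V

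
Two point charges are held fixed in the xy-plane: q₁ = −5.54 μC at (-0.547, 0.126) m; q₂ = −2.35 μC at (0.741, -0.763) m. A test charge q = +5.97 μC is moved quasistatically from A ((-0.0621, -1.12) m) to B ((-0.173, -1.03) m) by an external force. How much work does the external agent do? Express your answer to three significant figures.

For quasistatic motion the external work equals the change in potential energy: W_ext = qΔV = q(V_B − V_A).
At A: distances to the source charges are 1.34 m, 0.879 m; V_A = Σ kqᵢ/rᵢ = -6.13×10⁴ V.
At B: distances to the source charges are 1.21 m, 0.952 m; V_B = Σ kqᵢ/rᵢ = -6.32×10⁴ V.
ΔV = V_B − V_A = -1890 V.
W_ext = qΔV = (5.97×10⁻⁶ C)(-1890 V) = -0.0113 J.

-0.0113 J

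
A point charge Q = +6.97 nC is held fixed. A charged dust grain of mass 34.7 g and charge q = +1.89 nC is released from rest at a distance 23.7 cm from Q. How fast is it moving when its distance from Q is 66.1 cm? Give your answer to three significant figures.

Only the electrostatic force acts, so mechanical energy is conserved: ½mv² = U₁ − U₂ = kQq(1/r₁ − 1/r₂).
U₁ − U₂ = (8.99×10⁹ N·m²/C²)(6.97×10⁻⁹ C)(1.89×10⁻⁹ C)(1/0.237 − 1/0.661) = 3.21×10⁻⁷ J.
v = √(2·3.21×10⁻⁷/0.0347) = 4.30×10⁻³ m/s.

4.30×10⁻³ m/s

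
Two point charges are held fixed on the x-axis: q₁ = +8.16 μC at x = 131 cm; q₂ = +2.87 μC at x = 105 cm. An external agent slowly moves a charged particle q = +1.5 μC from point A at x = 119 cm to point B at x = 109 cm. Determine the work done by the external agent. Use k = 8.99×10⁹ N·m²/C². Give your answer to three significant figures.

For quasistatic motion the external work equals the change in potential energy: W_ext = qΔV = q(V_B − V_A).
At A: distances to the source charges are 0.120 m, 0.140 m; V_A = Σ kqᵢ/rᵢ = 7.96×10⁵ V.
At B: distances to the source charges are 0.220 m, 0.0400 m; V_B = Σ kqᵢ/rᵢ = 9.78×10⁵ V.
ΔV = V_B − V_A = 1.83×10⁵ V.
W_ext = qΔV = (1.50×10⁻⁶ C)(1.83×10⁵ V) = 0.274 J.

0.274 J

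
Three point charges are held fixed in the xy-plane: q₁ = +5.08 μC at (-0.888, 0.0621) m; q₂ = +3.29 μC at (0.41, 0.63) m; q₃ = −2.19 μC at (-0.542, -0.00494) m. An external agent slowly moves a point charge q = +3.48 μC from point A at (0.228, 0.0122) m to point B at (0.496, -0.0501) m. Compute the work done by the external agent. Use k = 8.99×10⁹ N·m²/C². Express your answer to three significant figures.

-0.0145 J

For quasistatic motion the external work equals the change in potential energy: W_ext = qΔV = q(V_B − V_A).
At A: distances to the source charges are 1.12 m, 0.644 m, 0.770 m; V_A = Σ kqᵢ/rᵢ = 6.12×10⁴ V.
At B: distances to the source charges are 1.39 m, 0.686 m, 1.04 m; V_B = Σ kqᵢ/rᵢ = 5.71×10⁴ V.
ΔV = V_B − V_A = -4160 V.
W_ext = qΔV = (3.48×10⁻⁶ C)(-4160 V) = -0.0145 J.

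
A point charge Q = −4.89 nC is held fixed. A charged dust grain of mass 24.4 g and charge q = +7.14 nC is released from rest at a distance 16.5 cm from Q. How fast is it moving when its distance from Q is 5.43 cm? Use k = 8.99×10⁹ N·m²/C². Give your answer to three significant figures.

0.0178 m/s

Only the electrostatic force acts, so mechanical energy is conserved: ½mv² = U₁ − U₂ = kQq(1/r₁ − 1/r₂).
U₁ − U₂ = (8.99×10⁹ N·m²/C²)(-4.89×10⁻⁹ C)(7.14×10⁻⁹ C)(1/0.165 − 1/0.0543) = 3.88×10⁻⁶ J.
v = √(2·3.88×10⁻⁶/0.0244) = 0.0178 m/s.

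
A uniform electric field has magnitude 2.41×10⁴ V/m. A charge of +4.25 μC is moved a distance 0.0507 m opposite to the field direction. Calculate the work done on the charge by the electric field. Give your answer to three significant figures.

-5.19×10⁻³ J

The potential change for a displacement 0.0507 m opposite to the field direction is ΔV = +Ed = 1220 V.
W_field = −qΔV = -5.19×10⁻³ J.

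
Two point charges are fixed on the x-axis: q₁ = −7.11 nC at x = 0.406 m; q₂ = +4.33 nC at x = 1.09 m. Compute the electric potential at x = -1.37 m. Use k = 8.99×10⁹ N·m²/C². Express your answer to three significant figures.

-20.2 V

The total potential is the scalar sum of each charge's contribution, V = Σ kqᵢ/rᵢ.
Distances from the field point to each charge: r₁ = 1.78 m, r₂ = 2.46 m.
V = k[(-7.11×10⁻⁹)/(1.78) + (4.33×10⁻⁹)/(2.46)] = -20.2 V.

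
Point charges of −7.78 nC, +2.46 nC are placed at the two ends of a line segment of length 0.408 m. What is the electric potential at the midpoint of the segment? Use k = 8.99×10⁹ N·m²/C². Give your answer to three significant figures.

-234 V

Electric potential is a scalar, so the contributions from each charge add algebraically: V = Σ kqᵢ/rᵢ.
Each charge is 0.204 m from the midpoint.
V = k[(-7.78×10⁻⁹)/(0.204) + (2.46×10⁻⁹)/(0.204)] = -234 V.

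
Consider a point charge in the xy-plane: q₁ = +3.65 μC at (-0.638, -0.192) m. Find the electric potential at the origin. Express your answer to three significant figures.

4.92×10⁴ V

Electric potential is a scalar, so the contributions from each charge add algebraically: V = Σ kqᵢ/rᵢ.
Distances from the field point to each charge: r₁ = 0.666 m.
V = k[(3.65×10⁻⁶)/(0.666)] = 4.92×10⁴ V.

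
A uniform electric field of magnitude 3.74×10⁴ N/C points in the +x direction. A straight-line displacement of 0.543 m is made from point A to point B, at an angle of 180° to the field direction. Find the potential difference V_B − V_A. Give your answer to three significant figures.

Only the component of displacement along E changes the potential: ΔV = −E·d·cosθ.
ΔV = −(3.74×10⁴ V/m)(0.543 m)cos180° = 2.03×10⁴ V.

2.03×10⁴ V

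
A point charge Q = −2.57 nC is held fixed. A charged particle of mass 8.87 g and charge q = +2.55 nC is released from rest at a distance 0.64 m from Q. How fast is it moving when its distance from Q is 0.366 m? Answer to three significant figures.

3.94×10⁻³ m/s

Only the electrostatic force acts, so mechanical energy is conserved: ½mv² = U₁ − U₂ = kQq(1/r₁ − 1/r₂).
U₁ − U₂ = (8.99×10⁹ N·m²/C²)(-2.57×10⁻⁹ C)(2.55×10⁻⁹ C)(1/0.640 − 1/0.366) = 6.89×10⁻⁸ J.
v = √(2·6.89×10⁻⁸/8.87×10⁻³) = 3.94×10⁻³ m/s.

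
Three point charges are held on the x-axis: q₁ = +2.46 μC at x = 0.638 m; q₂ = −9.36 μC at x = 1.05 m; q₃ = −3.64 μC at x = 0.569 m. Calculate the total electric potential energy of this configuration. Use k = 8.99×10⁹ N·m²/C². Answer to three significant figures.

The work to assemble the configuration equals its total potential energy, U = Σ kqᵢqⱼ/rᵢⱼ over all pairs.
Pair separations: r₁₂ = 0.412 m, r₁₃ = 0.0690 m, r₂₃ = 0.481 m.
U = (-0.502) + (-1.17) + (0.637) = -1.03 J.

-1.03 J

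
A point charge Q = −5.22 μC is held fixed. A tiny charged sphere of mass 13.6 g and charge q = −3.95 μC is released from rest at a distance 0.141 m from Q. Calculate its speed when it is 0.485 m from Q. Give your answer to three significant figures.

11.7 m/s

Only the electrostatic force acts, so mechanical energy is conserved: ½mv² = U₁ − U₂ = kQq(1/r₁ − 1/r₂).
U₁ − U₂ = (8.99×10⁹ N·m²/C²)(-5.22×10⁻⁶ C)(-3.95×10⁻⁶ C)(1/0.141 − 1/0.485) = 0.932 J.
v = √(2·0.932/0.0136) = 11.7 m/s.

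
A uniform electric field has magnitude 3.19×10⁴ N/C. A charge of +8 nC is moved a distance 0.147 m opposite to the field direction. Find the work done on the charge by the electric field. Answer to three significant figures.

The potential change for a displacement 0.147 m opposite to the field direction is ΔV = +Ed = 4690 V.
W_field = −qΔV = -3.75×10⁻⁵ J.

-3.75×10⁻⁵ J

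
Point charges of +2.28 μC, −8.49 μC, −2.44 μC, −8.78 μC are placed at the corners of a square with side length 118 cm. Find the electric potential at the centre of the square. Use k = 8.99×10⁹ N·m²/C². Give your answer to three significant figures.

The total potential is the scalar sum of each charge's contribution, V = Σ kqᵢ/rᵢ.
The distance from each corner to the centre is a√2/2 = 0.834 m.
V = k[(2.28×10⁻⁶)/(0.834) + (-8.49×10⁻⁶)/(0.834) + (-2.44×10⁻⁶)/(0.834) + (-8.78×10⁻⁶)/(0.834)] = -1.88×10⁵ V.

-1.88×10⁵ V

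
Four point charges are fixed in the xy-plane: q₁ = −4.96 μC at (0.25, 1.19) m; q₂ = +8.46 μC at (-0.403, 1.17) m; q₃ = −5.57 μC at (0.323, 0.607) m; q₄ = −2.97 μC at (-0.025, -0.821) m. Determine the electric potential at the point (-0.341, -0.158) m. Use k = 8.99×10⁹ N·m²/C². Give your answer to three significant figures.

Electric potential is a scalar, so the contributions from each charge add algebraically: V = Σ kqᵢ/rᵢ.
Distances from the field point to each charge: r₁ = 1.47 m, r₂ = 1.33 m, r₃ = 1.01 m, r₄ = 0.734 m.
V = k[(-4.96×10⁻⁶)/(1.47) + (8.46×10⁻⁶)/(1.33) + (-5.57×10⁻⁶)/(1.01) + (-2.97×10⁻⁶)/(0.734)] = -5.89×10⁴ V.

-5.89×10⁴ V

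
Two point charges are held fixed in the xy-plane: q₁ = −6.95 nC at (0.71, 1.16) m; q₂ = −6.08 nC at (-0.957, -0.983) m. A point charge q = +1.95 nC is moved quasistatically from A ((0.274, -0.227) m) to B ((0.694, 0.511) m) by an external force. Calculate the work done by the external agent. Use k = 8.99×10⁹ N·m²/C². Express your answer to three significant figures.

For quasistatic motion the external work equals the change in potential energy: W_ext = qΔV = q(V_B − V_A).
At A: distances to the source charges are 1.45 m, 1.44 m; V_A = Σ kqᵢ/rᵢ = -80.8 V.
At B: distances to the source charges are 0.649 m, 2.23 m; V_B = Σ kqᵢ/rᵢ = -121 V.
ΔV = V_B − V_A = -40.0 V.
W_ext = qΔV = (1.95×10⁻⁹ C)(-40.0 V) = -7.80×10⁻⁸ J.

-7.80×10⁻⁸ J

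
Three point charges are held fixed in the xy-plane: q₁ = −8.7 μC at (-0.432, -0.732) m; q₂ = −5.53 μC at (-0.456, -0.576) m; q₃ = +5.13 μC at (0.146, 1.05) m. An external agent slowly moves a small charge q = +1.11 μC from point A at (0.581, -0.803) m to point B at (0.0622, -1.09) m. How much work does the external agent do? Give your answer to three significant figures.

-0.0834 J

For quasistatic motion the external work equals the change in potential energy: W_ext = qΔV = q(V_B − V_A).
At A: distances to the source charges are 1.02 m, 1.06 m, 1.90 m; V_A = Σ kqᵢ/rᵢ = -9.96×10⁴ V.
At B: distances to the source charges are 0.610 m, 0.730 m, 2.14 m; V_B = Σ kqᵢ/rᵢ = -1.75×10⁵ V.
ΔV = V_B − V_A = -7.51×10⁴ V.
W_ext = qΔV = (1.11×10⁻⁶ C)(-7.51×10⁴ V) = -0.0834 J.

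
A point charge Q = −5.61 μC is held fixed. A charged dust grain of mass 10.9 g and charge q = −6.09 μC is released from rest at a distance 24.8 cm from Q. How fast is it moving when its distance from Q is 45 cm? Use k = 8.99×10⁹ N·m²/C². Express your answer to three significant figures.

Only the electrostatic force acts, so mechanical energy is conserved: ½mv² = U₁ − U₂ = kQq(1/r₁ − 1/r₂).
U₁ − U₂ = (8.99×10⁹ N·m²/C²)(-5.61×10⁻⁶ C)(-6.09×10⁻⁶ C)(1/0.248 − 1/0.450) = 0.556 J.
v = √(2·0.556/0.0109) = 10.1 m/s.

10.1 m/s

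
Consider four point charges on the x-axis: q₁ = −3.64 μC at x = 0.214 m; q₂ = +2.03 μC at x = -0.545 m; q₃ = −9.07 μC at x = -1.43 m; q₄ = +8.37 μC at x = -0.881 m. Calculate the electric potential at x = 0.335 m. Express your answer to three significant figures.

Electric potential is a scalar, so the contributions from each charge add algebraically: V = Σ kqᵢ/rᵢ.
Distances from the field point to each charge: r₁ = 0.121 m, r₂ = 0.880 m, r₃ = 1.76 m, r₄ = 1.22 m.
V = k[(-3.64×10⁻⁶)/(0.121) + (2.03×10⁻⁶)/(0.880) + (-9.07×10⁻⁶)/(1.76) + (8.37×10⁻⁶)/(1.22)] = -2.34×10⁵ V.

-2.34×10⁵ V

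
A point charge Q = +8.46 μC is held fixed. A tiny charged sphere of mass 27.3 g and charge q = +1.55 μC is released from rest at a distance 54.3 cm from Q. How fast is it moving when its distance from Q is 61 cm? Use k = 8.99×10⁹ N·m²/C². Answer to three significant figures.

Only the electrostatic force acts, so mechanical energy is conserved: ½mv² = U₁ − U₂ = kQq(1/r₁ − 1/r₂).
U₁ − U₂ = (8.99×10⁹ N·m²/C²)(8.46×10⁻⁶ C)(1.55×10⁻⁶ C)(1/0.543 − 1/0.610) = 0.0238 J.
v = √(2·0.0238/0.0273) = 1.32 m/s.

1.32 m/s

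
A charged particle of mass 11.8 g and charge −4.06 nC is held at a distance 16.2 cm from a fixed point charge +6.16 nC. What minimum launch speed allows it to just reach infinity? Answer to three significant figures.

0.0153 m/s

To just escape, total mechanical energy must reach zero at infinity: ½mv²_min + U = 0, so ½mv²_min = −U = |kQq|/r.
|U| = |kQq|/r = (8.99×10⁹ N·m²/C²)(6.16×10⁻⁹)(4.06×10⁻⁹)/(0.162) = 1.39×10⁻⁶ J.
v_min = √(2|U|/m) = √(2·1.39×10⁻⁶/0.0118) = 0.0153 m/s.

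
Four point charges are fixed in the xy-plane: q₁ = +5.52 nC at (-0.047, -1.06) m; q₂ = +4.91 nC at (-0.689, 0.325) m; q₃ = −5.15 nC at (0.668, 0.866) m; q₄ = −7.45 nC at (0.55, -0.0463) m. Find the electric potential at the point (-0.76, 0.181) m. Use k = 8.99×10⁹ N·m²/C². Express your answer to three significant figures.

Electric potential is a scalar, so the contributions from each charge add algebraically: V = Σ kqᵢ/rᵢ.
Distances from the field point to each charge: r₁ = 1.43 m, r₂ = 0.161 m, r₃ = 1.58 m, r₄ = 1.33 m.
V = k[(5.52×10⁻⁹)/(1.43) + (4.91×10⁻⁹)/(0.161) + (-5.15×10⁻⁹)/(1.58) + (-7.45×10⁻⁹)/(1.33)] = 230 V.

230 V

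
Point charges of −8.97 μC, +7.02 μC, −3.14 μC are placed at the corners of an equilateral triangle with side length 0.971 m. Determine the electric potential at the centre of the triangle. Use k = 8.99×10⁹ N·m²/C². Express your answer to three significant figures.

Electric potential is a scalar, so the contributions from each charge add algebraically: V = Σ kqᵢ/rᵢ.
The distance from each vertex to the centroid is a/√3 = 0.561 m.
V = k[(-8.97×10⁻⁶)/(0.561) + (7.02×10⁻⁶)/(0.561) + (-3.14×10⁻⁶)/(0.561)] = -8.16×10⁴ V.

-8.16×10⁴ V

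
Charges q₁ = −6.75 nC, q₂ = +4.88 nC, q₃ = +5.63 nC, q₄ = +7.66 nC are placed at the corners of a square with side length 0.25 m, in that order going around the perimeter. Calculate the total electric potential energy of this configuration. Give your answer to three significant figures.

-5.21×10⁻⁷ J

The assembly work is the sum of pairwise potential energies, U = Σ_{i<j} kqᵢqⱼ/rᵢⱼ.
The four side pairs have separation 0.250 m and the two diagonal pairs 0.354 m.
Summing all 6 pair terms gives U = -5.21×10⁻⁷ J.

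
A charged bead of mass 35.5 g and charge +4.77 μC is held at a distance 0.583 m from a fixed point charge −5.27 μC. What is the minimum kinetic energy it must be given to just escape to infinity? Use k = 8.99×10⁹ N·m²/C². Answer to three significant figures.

To just escape, total mechanical energy must reach zero at infinity: ½mv²_min + U = 0, so ½mv²_min = −U = |kQq|/r.
|U| = |kQq|/r = (8.99×10⁹ N·m²/C²)(5.27×10⁻⁶)(4.77×10⁻⁶)/(0.583) = 0.388 J.

0.388 J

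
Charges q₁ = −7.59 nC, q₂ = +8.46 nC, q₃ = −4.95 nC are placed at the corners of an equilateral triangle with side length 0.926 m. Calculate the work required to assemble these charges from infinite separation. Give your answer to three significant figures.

-6.65×10⁻⁷ J

The work to assemble the configuration equals its total potential energy, U = Σ kqᵢqⱼ/rᵢⱼ over all pairs.
All three pair separations equal the side length, 0.926 m.
U = (-6.23×10⁻⁷) + (3.65×10⁻⁷) + (-4.07×10⁻⁷) = -6.65×10⁻⁷ J.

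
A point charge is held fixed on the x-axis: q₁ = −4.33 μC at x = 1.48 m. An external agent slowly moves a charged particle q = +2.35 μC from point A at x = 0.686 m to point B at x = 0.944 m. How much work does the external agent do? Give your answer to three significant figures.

For quasistatic motion the external work equals the change in potential energy: W_ext = qΔV = q(V_B − V_A).
At A: distance to the source charge is 0.794 m; V_A = kq₁/r = -4.90×10⁴ V.
At B: distance to the source charge is 0.536 m; V_B = kq₁/r = -7.26×10⁴ V.
ΔV = V_B − V_A = -2.36×10⁴ V.
W_ext = qΔV = (2.35×10⁻⁶ C)(-2.36×10⁴ V) = -0.0555 J.

-0.0555 J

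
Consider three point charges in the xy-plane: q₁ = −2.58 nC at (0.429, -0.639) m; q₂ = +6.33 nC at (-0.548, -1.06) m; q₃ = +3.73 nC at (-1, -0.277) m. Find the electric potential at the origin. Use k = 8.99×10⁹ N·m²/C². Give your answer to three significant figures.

49.9 V

The total potential is the scalar sum of each charge's contribution, V = Σ kqᵢ/rᵢ.
Distances from the field point to each charge: r₁ = 0.770 m, r₂ = 1.19 m, r₃ = 1.04 m.
V = k[(-2.58×10⁻⁹)/(0.770) + (6.33×10⁻⁹)/(1.19) + (3.73×10⁻⁹)/(1.04)] = 49.9 V.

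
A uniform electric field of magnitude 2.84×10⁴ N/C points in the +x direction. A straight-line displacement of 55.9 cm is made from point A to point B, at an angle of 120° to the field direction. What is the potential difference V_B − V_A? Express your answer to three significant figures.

Only the component of displacement along E changes the potential: ΔV = −E·d·cosθ.
ΔV = −(2.84×10⁴ V/m)(0.559 m)cos120° = 7940 V.

7940 V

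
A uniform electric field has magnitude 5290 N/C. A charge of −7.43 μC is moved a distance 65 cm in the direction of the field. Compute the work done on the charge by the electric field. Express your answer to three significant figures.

The potential change for a displacement 65 cm in the direction of the field is ΔV = −Ed = -3440 V.
W_field = −qΔV = -0.0255 J.

-0.0255 J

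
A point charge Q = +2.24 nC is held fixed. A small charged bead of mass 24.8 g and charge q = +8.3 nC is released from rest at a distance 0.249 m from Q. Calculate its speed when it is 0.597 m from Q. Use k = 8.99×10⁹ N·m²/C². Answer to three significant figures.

Only the electrostatic force acts, so mechanical energy is conserved: ½mv² = U₁ − U₂ = kQq(1/r₁ − 1/r₂).
U₁ − U₂ = (8.99×10⁹ N·m²/C²)(2.24×10⁻⁹ C)(8.30×10⁻⁹ C)(1/0.249 − 1/0.597) = 3.91×10⁻⁷ J.
v = √(2·3.91×10⁻⁷/0.0248) = 5.62×10⁻³ m/s.

5.62×10⁻³ m/s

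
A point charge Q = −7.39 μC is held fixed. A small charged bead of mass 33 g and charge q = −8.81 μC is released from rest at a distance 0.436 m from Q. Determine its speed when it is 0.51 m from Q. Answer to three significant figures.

3.44 m/s

Only the electrostatic force acts, so mechanical energy is conserved: ½mv² = U₁ − U₂ = kQq(1/r₁ − 1/r₂).
U₁ − U₂ = (8.99×10⁹ N·m²/C²)(-7.39×10⁻⁶ C)(-8.81×10⁻⁶ C)(1/0.436 − 1/0.510) = 0.195 J.
v = √(2·0.195/0.0330) = 3.44 m/s.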